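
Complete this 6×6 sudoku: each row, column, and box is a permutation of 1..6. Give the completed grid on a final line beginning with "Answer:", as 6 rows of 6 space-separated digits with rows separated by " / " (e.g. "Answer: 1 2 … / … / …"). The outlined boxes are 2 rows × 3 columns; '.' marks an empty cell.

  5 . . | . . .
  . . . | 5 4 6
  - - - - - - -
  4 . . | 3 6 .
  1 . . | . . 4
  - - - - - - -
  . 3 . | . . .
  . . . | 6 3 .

Step 1. [r4c4∈{2}] r4c4's peers cover all but 2, so r4c4=2.
Step 2. [r6c1∈{2}] only 2 remains possible at r6c1 ⇒ r6c1=2.
Step 3. [r1c4∈{1}] r1c4's peers cover all but 1 ⇒ r1c4=1.
Step 4. [r5c5∈{1,2,5}] col 5 places 1 nowhere but r5c5 ⇒ r5c5=1.
Step 5. [r4c3∈{3,5,6}] r4c3 is the only open cell in row 4 admitting 3. So r4c3=3.
Step 6. [r6c6∈{5}] only 5 remains possible at r6c6 ⇒ r6c6=5.
Step 7. [r1c5∈{2}] nothing but 2 survives at r1c5. So r1c5=2.
Step 8. [r5c3∈{4,5,6}] row 5 places 5 nowhere but r5c3, so r5c3=5.
Step 9. [r3c3∈{2}] only 2 remains possible at r3c3 ⇒ r3c3=2.
Step 10. [r1c3∈{4,6}] r1c3 is the only open cell in col 3 admitting 6, so r1c3=6.
Step 11. [r2c3∈{1}] r2c3 has the single candidate 1. So r2c3=1.
Step 12. [r3c2∈{5}] only 5 remains possible at r3c2, so r3c2=5.
Step 13. [r1c2∈{4}] r1c2 has the single candidate 4, so r1c2=4.
Step 14. [r6c3∈{4}] r6c3 has the single candidate 4 ⇒ r6c3=4.
Step 15. [r6c2∈{1}] only 1 remains possible at r6c2. So r6c2=1.
Step 16. [r5c4∈{4}] r5c4's peers cover all but 4. So r5c4=4.
Step 17. [r4c2∈{6}] only 6 remains possible at r4c2. So r4c2=6.
Step 18. [r1c6∈{3}] r1c6 is down to just 3, so r1c6=3.
Step 19. [r2c1∈{3}] r2c1's peers cover all but 3. So r2c1=3.
Step 20. [r3c6∈{1}] r3c6 is down to just 1, so r3c6=1.
Step 21. [r5c1∈{6}] only 6 remains possible at r5c1. So r5c1=6.
Step 22. [r2c2∈{2}] r2c2's peers cover all but 2. So r2c2=2.
Step 23. [r5c6∈{2}] r5c6's peers cover all but 2. So r5c6=2.
Step 24. [r4c5∈{5}] r4c5's peers cover all but 5 ⇒ r4c5=5.

Answer: 5 4 6 1 2 3 / 3 2 1 5 4 6 / 4 5 2 3 6 1 / 1 6 3 2 5 4 / 6 3 5 4 1 2 / 2 1 4 6 3 5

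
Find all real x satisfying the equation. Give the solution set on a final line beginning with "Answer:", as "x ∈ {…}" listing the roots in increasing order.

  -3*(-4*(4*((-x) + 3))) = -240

Step 1. [-3*(-4*(4*((-x) + 3))) = -240] -3·(inner) — divide through by -3 ⇒ div: -4*(4*((-x) + 3)) = 80.
Step 2. [-4*(4*((-x) + 3)) = 80] LHS = -4·(…); ÷-4 both sides ⇒ div: 4*((-x) + 3) = -20.
Step 3. [4*((-x) + 3) = -20] leading coefficient 4: divide by 4 ⇒ div: (-x) + 3 = -5.
Step 4. [(-x) + 3 = -5] +3 is outermost — subtract 3 both sides, so sub: -x = -8.
Step 5. [-x = -8] LHS negated; negate both sides, so neg: x = 8.

Answer: x ∈ {8}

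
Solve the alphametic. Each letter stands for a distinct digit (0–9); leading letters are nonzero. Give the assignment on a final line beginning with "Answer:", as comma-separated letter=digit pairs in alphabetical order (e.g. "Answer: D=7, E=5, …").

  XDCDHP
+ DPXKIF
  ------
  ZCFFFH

Step 1. [col 1: P + F ≡ H (mod 10)] no forcing yet in column 1 (carry-in 0); P=6 is free and consistent — try it. So P=6.
Step 2. [col 1: P + F ≡ H (mod 10)] column 1 (P + F ≡ H (mod 10), carry-in 0) doesn't pin F yet; pick F=4 and continue. So F=4.
Step 3. [col 1: P + F ≡ H (mod 10)] from column 1 (P=6, F=4, carry-in 0, digits 4,6 already taken and all letters distinct): H must equal 0. So H=0.
Step 4. [col 2: H + I ≡ F (mod 10)] column 2 reads H+I+carry(1)=F with H=0, F=4; with digits 0,4,6 already taken and all letters distinct, the only value for I is 3, so I=3.
Step 5. [col 3: D + K ≡ F (mod 10)] column 3 (D + K ≡ F (mod 10), carry-in 0) doesn't pin D yet; pick D=5 and continue ⇒ D=5.
Step 6. [col 3: D + K ≡ F (mod 10)] column 3 reads D+K+carry(0)=F with D=5, F=4; with digits 0,3,4,5,6 already taken and all letters distinct, the only value for K is 9. So K=9.
Step 7. [col 4: C + X ≡ F (mod 10)] several values work for X in column 4 (C + X ≡ F (mod 10), carry-in 1); try X=2. So X=2.
Step 8. [col 4: C + X ≡ F (mod 10)] from column 4 (X=2, F=4, carry-in 1, digits 0,2,3,4,5,6,9 already taken and all letters distinct): C must equal 1. So C=1.
Step 9. [col 6: X + D ≡ Z (mod 10)] column 6 reads X+D+carry(1)=Z with X=2, D=5; with digits 0,1,2,3,4,5,6,9 already taken and all letters distinct, the only value for Z is 8, so Z=8.

Answer: C=1, D=5, F=4, H=0, I=3, K=9, P=6, X=2, Z=8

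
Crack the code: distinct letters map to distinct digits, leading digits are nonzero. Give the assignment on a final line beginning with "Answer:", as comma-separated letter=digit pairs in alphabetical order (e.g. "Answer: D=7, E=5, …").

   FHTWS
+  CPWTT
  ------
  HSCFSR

Step 1. [H] H is the leading digit of a 6-digit sum of two 5-digit numbers; the final carry is exactly 1. So H=1.
Step 2. [col 1: S + T ≡ R (mod 10)] several values work for T in column 1 (S + T ≡ R (mod 10), carry-in 0); try T=4, so T=4.
Step 3. [col 1: S + T ≡ R (mod 10)] several values work for R in column 1 (S + T ≡ R (mod 10), carry-in 0); try R=6. So R=6.
Step 4. [col 1: S + T ≡ R (mod 10)] column 1 reads S+T+carry(0)=R with T=4, R=6; with digits 1,4,6 already taken and all letters distinct, the only value for S is 2. So S=2.
Step 5. [col 2: W + T ≡ S (mod 10)] in column 2 we have W+T≡S with carry-in 0; given T=4, S=2 and digits 1,2,4,6 already taken and all letters distinct, that pins W to 8. So W=8.
Step 6. [col 3: T + W ≡ F (mod 10)] column 3 reads T+W+carry(1)=F with T=4, W=8; with digits 1,2,4,6,8 already taken and all letters distinct, the only value for F is 3, so F=3.
Step 7. [col 4: H + P ≡ C (mod 10)] several values work for P in column 4 (H + P ≡ C (mod 10), carry-in 1); try P=7. So P=7.
Step 8. [col 4: H + P ≡ C (mod 10)] column 4: given H=1, P=7, carry-in 1, and digits 1,2,3,4,6,7,8 already taken and all letters distinct, H+P≡C (mod 10) forces C=9, so C=9.

Answer: C=9, F=3, H=1, P=7, R=6, S=2, T=4, W=8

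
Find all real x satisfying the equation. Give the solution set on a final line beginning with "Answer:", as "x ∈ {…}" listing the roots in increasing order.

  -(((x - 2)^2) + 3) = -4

Step 1. [-(((x - 2)^2) + 3) = -4] LHS negated; negate both sides. So neg: ((x - 2)^2) + 3 = 4.
Step 2. [((x - 2)^2) + 3 = 4] peel the +3: subtract 3 from each side. So sub: (x - 2)^2 = 1.
Step 3. [(x - 2)^2 = 1] 1 ≥ 0, LHS is (·)² — take ±√ ⇒ sqrt: x - 2 = 1 or -1.
Step 4. [x - 2 = 1 or -1] peel the -2: add 2 from each side. So sub: x = 3 or 1.

Answer: x ∈ {1, 3}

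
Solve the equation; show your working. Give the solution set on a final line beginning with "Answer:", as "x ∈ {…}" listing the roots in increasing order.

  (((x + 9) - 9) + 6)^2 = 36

Step 1. [(((x + 9) - 9) + 6)^2 = 36] 36 ≥ 0, LHS is (·)² — take ±√ ⇒ sqrt: ((x + 9) - 9) + 6 = 6 or -6.
Step 2. [((x + 9) - 9) + 6 = 6 or -6] peel the +6: subtract 6 from each side. So sub: (x + 9) - 9 = 0 or -12.
Step 3. [(x + 9) - 9 = 0 or -12] add 9: x sits inside (… - 9), so sub: x + 9 = 9 or -3.
Step 4. [x + 9 = 9 or -3] +9 is outermost — subtract 9 both sides ⇒ sub: x = 0 or -12.

Answer: x ∈ {-12, 0}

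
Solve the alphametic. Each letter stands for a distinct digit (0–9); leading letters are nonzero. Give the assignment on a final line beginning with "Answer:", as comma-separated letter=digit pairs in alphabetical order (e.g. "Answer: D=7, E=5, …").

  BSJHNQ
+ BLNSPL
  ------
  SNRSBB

Step 1. [col 1: Q + L ≡ B (mod 10)] several values work for L in column 1 (Q + L ≡ B (mod 10), carry-in 0); try L=5. So L=5.
Step 2. [col 1: Q + L ≡ B (mod 10)] column 1 (Q + L ≡ B (mod 10), carry-in 0) doesn't pin B yet; pick B=1 and continue ⇒ B=1.
Step 3. [col 1: Q + L ≡ B (mod 10)] in column 1 we have Q+L≡B with carry-in 0; given L=5, B=1 and digits 1,5 already taken and all letters distinct, that pins Q to 6 ⇒ Q=6.
Step 4. [col 2: N + P ≡ B (mod 10)] column 2 (N + P ≡ B (mod 10), carry-in 1) doesn't pin N yet; pick N=7 and continue, so N=7.
Step 5. [col 2: N + P ≡ B (mod 10)] from column 2 (N=7, B=1, carry-in 1, digits 1,5,6,7 already taken and all letters distinct): P must equal 3. So P=3.
Step 6. [col 3: H + S ≡ S (mod 10)] in column 3 we have H+S≡S with carry-in 1; given nothing yet and digits 1,3,5,6,7 already taken and all letters distinct, that pins H to 9, so H=9.
Step 7. [col 3: H + S ≡ S (mod 10)] no forcing yet in column 3 (carry-in 1); S=2 is free and consistent — try it ⇒ S=2.
Step 8. [col 4: J + N ≡ R (mod 10)] column 4: given N=7, carry-in 1, and digits 1,2,3,5,6,7,9 already taken and all letters distinct, J+N≡R (mod 10) forces J=0, so J=0.
Step 9. [col 4: J + N ≡ R (mod 10)] from column 4 (J=0, N=7, carry-in 1, digits 0,1,2,3,5,6,7,9 already taken and all letters distinct): R must equal 8 ⇒ R=8.

Answer: B=1, H=9, J=0, L=5, N=7, P=3, Q=6, R=8, S=2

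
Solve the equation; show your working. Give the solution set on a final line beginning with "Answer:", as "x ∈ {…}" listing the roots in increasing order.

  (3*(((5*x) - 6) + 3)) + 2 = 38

Step 1. [(3*(((5*x) - 6) + 3)) + 2 = 38] peel the +2: subtract 2 from each side, so sub: 3*(((5*x) - 6) + 3) = 36.
Step 2. [3*(((5*x) - 6) + 3) = 36] LHS = 3·(…); ÷3 both sides. So div: ((5*x) - 6) + 3 = 12.
Step 3. [((5*x) - 6) + 3 = 12] +3 is outermost — subtract 3 both sides ⇒ sub: (5*x) - 6 = 9.
Step 4. [(5*x) - 6 = 9] -6 is outermost — add 6 both sides ⇒ sub: 5*x = 15.
Step 5. [5*x = 15] 5 out front; divide by 5, so div: x = 3.

Answer: x ∈ {3}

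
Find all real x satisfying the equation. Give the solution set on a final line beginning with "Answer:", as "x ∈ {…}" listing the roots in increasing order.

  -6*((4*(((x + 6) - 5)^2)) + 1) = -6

Step 1. [-6*((4*(((x + 6) - 5)^2)) + 1) = -6] divide by the outer -6. So div: (4*(((x + 6) - 5)^2)) + 1 = 1.
Step 2. [(4*(((x + 6) - 5)^2)) + 1 = 1] peel the +1: subtract 1 from each side ⇒ sub: 4*(((x + 6) - 5)^2) = 0.
Step 3. [4*(((x + 6) - 5)^2) = 0] LHS = 4·(…); ÷4 both sides, so div: ((x + 6) - 5)^2 = 0.
Step 4. [((x + 6) - 5)^2 = 0] LHS squared, RHS 0 ≥ 0: apply √ (±), so sqrt: (x + 6) - 5 = 0.
Step 5. [(x + 6) - 5 = 0] add 5: x sits inside (… - 5). So sub: x + 6 = 5.
Step 6. [x + 6 = 5] the outer +6 inverts by subtracting 6. So sub: x = -1.

Answer: x ∈ {-1}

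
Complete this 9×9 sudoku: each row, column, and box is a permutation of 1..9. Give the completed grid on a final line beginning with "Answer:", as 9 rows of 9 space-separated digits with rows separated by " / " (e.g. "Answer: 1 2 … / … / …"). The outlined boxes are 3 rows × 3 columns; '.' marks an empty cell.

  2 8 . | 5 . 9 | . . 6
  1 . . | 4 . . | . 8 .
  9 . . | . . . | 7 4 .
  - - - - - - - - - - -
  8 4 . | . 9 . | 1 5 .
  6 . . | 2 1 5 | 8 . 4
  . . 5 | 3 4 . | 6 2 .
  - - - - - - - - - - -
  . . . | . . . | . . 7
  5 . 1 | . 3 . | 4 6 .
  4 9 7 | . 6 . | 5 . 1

Step 1. [r9c4∈{8}] only 8 remains possible at r9c4 ⇒ r9c4=8.
Step 2. [r2c2∈{3,5,6,7}] across box 1, 7 lands solely at r2c2, so r2c2=7.
Step 3. [r1c7∈{3}] r1c7 is down to just 3. So r1c7=3.
Step 4. [r2c5∈{2}] r2c5 is down to just 2, so r2c5=2.
Step 5. [r7c7∈{2,9}] across col 7, 2 lands solely at r7c7 ⇒ r7c7=2.
Step 6. [r5c2∈{3}] r5c2 has the single candidate 3 ⇒ r5c2=3.
Step 7. [r6c9∈{9}] r6c9 is down to just 9. So r6c9=9.
Step 8. [r7c2∈{6}] r7c2 has the single candidate 6. So r7c2=6.
Step 9. [r6c6∈{7,8}] 8 has one home in row 6: r6c6, so r6c6=8.
Step 10. [r8c4∈{7,9}] 9 has one home in row 8: r8c4. So r8c4=9.
Step 11. [r7c1∈{3}] only 3 remains possible at r7c1. So r7c1=3.
Step 12. [r4c4∈{6,7}] r4c4 is the only open cell in col 4 admitting 7, so r4c4=7.
Step 13. [r3c4∈{1,6}] in col 4, 6 fits only at r3c4 ⇒ r3c4=6.
Step 14. [r3c6∈{1,3}] 1 has one home in row 3: r3c6. So r3c6=1.
Step 15. [r3c9∈{2,5}] 2 has one home in row 3: r3c9 ⇒ r3c9=2.
Step 16. [r2c6∈{3}] r2c6 has the single candidate 3. So r2c6=3.
Step 17. [r8c6∈{2,7}] across row 8, 7 lands solely at r8c6 ⇒ r8c6=7.
Step 18. [r3c5∈{8}] r3c5 is down to just 8, so r3c5=8.
Step 19. [r6c2∈{1}] nothing but 1 survives at r6c2, so r6c2=1.
Step 20. [r7c6∈{4}] nothing but 4 survives at r7c6 ⇒ r7c6=4.
Step 21. [r9c6∈{2}] r9c6 is down to just 2 ⇒ r9c6=2.
Step 22. [r7c8∈{9}] nothing but 9 survives at r7c8. So r7c8=9.
Step 23. [r3c3∈{3}] nothing but 3 survives at r3c3. So r3c3=3.
Step 24. [r1c3∈{4}] r1c3 is down to just 4, so r1c3=4.
Step 25. [r2c7∈{9}] only 9 remains possible at r2c7. So r2c7=9.
Step 26. [r2c3∈{6}] r2c3 is down to just 6. So r2c3=6.
Step 27. [r7c4∈{1}] r7c4 is down to just 1 ⇒ r7c4=1.
Step 28. [r1c5∈{7}] r1c5 has the single candidate 7 ⇒ r1c5=7.
Step 29. [r4c6∈{6}] nothing but 6 survives at r4c6, so r4c6=6.
Step 30. [r6c1∈{7}] nothing but 7 survives at r6c1. So r6c1=7.
Step 31. [r3c2∈{5}] only 5 remains possible at r3c2, so r3c2=5.
Step 32. [r7c3∈{8}] nothing but 8 survives at r7c3 ⇒ r7c3=8.
Step 33. [r4c3∈{2}] r4c3 is down to just 2, so r4c3=2.
Step 34. [r8c9∈{8}] only 8 remains possible at r8c9, so r8c9=8.
Step 35. [r2c9∈{5}] r2c9 has the single candidate 5 ⇒ r2c9=5.
Step 36. [r5c3∈{9}] nothing but 9 survives at r5c3. So r5c3=9.
Step 37. [r7c5∈{5}] r7c5 has the single candidate 5, so r7c5=5.
Step 38. [r4c9∈{3}] r4c9's peers cover all but 3, so r4c9=3.
Step 39. [r5c8∈{7}] only 7 remains possible at r5c8, so r5c8=7.
Step 40. [r8c2∈{2}] r8c2 has the single candidate 2. So r8c2=2.
Step 41. [r1c8∈{1}] only 1 remains possible at r1c8 ⇒ r1c8=1.
Step 42. [r9c8∈{3}] only 3 remains possible at r9c8 ⇒ r9c8=3.

Answer: 2 8 4 5 7 9 3 1 6 / 1 7 6 4 2 3 9 8 5 / 9 5 3 6 8 1 7 4 2 / 8 4 2 7 9 6 1 5 3 / 6 3 9 2 1 5 8 7 4 / 7 1 5 3 4 8 6 2 9 / 3 6 8 1 5 4 2 9 7 / 5 2 1 9 3 7 4 6 8 / 4 9 7 8 6 2 5 3 1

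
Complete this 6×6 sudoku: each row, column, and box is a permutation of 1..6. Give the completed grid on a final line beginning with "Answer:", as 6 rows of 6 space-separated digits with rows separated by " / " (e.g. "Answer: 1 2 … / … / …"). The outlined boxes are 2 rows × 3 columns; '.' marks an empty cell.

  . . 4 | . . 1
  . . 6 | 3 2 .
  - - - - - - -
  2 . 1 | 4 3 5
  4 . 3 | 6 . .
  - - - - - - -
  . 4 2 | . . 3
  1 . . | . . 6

Step 1. [r1c4∈{5}] r1c4 is down to just 5, so r1c4=5.
Step 2. [r6c3∈{5}] nothing but 5 survives at r6c3 ⇒ r6c3=5.
Step 3. [r4c5∈{1}] r4c5 is down to just 1, so r4c5=1.
Step 4. [r1c2∈{2,3}] across row 1, 2 lands solely at r1c2. So r1c2=2.
Step 5. [r2c2∈{1,5}] row 2 places 1 nowhere but r2c2. So r2c2=1.
Step 6. [r1c5∈{6}] only 6 remains possible at r1c5. So r1c5=6.
Step 7. [r2c6∈{4}] r2c6 has the single candidate 4, so r2c6=4.
Step 8. [r5c1∈{6}] only 6 remains possible at r5c1. So r5c1=6.
Step 9. [r1c1∈{3}] r1c1 is down to just 3, so r1c1=3.
Step 10. [r3c2∈{6}] only 6 remains possible at r3c2 ⇒ r3c2=6.
Step 11. [r4c6∈{2}] nothing but 2 survives at r4c6. So r4c6=2.
Step 12. [r6c5∈{4}] r6c5's peers cover all but 4, so r6c5=4.
Step 13. [r6c2∈{3}] r6c2 has the single candidate 3 ⇒ r6c2=3.
Step 14. [r6c4∈{2}] r6c4 has the single candidate 2. So r6c4=2.
Step 15. [r5c5∈{5}] only 5 remains possible at r5c5 ⇒ r5c5=5.
Step 16. [r5c4∈{1}] r5c4 is down to just 1, so r5c4=1.
Step 17. [r2c1∈{5}] only 5 remains possible at r2c1 ⇒ r2c1=5.
Step 18. [r4c2∈{5}] r4c2 has the single candidate 5 ⇒ r4c2=5.

Answer: 3 2 4 5 6 1 / 5 1 6 3 2 4 / 2 6 1 4 3 5 / 4 5 3 6 1 2 / 6 4 2 1 5 3 / 1 3 5 2 4 6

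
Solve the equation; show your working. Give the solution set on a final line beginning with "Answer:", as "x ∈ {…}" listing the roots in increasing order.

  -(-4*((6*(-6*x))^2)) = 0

Step 1. [-(-4*((6*(-6*x))^2)) = 0] leading − — multiply by −1. So neg: -4*((6*(-6*x))^2) = 0.
Step 2. [-4*((6*(-6*x))^2) = 0] leading coefficient -4: divide by -4, so div: (6*(-6*x))^2 = 0.
Step 3. [(6*(-6*x))^2 = 0] LHS squared, RHS 0 ≥ 0: apply √ (±). So sqrt: 6*(-6*x) = 0.
Step 4. [6*(-6*x) = 0] 6 out front; divide by 6 ⇒ div: -6*x = 0.
Step 5. [-6*x = 0] divide by the outer -6. So div: x = 0.

Answer: x ∈ {0}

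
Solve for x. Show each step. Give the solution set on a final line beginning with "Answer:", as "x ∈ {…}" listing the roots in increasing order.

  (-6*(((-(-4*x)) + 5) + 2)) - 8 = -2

Step 1. [(-6*(((-(-4*x)) + 5) + 2)) - 8 = -2] the outer -8 inverts by adding 8 ⇒ sub: -6*(((-(-4*x)) + 5) + 2) = 6.
Step 2. [-6*(((-(-4*x)) + 5) + 2) = 6] leading coefficient -6: divide by -6, so div: ((-(-4*x)) + 5) + 2 = -1.
Step 3. [((-(-4*x)) + 5) + 2 = -1] 2 comes off first (subtract 2) ⇒ sub: (-(-4*x)) + 5 = -3.
Step 4. [(-(-4*x)) + 5 = -3] +5 is outermost — subtract 5 both sides. So sub: -(-4*x) = -8.
Step 5. [-(-4*x) = -8] leading − — multiply by −1 ⇒ neg: -4*x = 8.
Step 6. [-4*x = 8] -4 out front; divide by -4, so div: x = -2.

Answer: x ∈ {-2}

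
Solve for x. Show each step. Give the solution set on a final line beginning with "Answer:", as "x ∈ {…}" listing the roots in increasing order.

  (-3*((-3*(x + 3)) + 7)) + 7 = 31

Step 1. [(-3*((-3*(x + 3)) + 7)) + 7 = 31] the outer +7 inverts by subtracting 7 ⇒ sub: -3*((-3*(x + 3)) + 7) = 24.
Step 2. [-3*((-3*(x + 3)) + 7) = 24] divide by the outer -3 ⇒ div: (-3*(x + 3)) + 7 = -8.
Step 3. [(-3*(x + 3)) + 7 = -8] subtract 7: x sits inside (… + 7). So sub: -3*(x + 3) = -15.
Step 4. [-3*(x + 3) = -15] -3 out front; divide by -3, so div: x + 3 = 5.
Step 5. [x + 3 = 5] +3 is outermost — subtract 3 both sides, so sub: x = 2.

Answer: x ∈ {2}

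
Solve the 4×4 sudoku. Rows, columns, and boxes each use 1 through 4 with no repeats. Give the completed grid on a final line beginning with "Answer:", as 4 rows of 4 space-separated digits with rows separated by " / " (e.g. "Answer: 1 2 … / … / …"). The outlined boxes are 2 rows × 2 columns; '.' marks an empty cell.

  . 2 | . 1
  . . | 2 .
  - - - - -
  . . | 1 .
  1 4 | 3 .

Step 1. [r1c1∈{3,4}] 3 has one home in row 1: r1c1 ⇒ r1c1=3.
Step 2. [r3c4∈{2,4}] r3c4 is the only open cell in row 3 admitting 4. So r3c4=4.
Step 3. [r1c3∈{4}] r1c3's peers cover all but 4. So r1c3=4.
Step 4. [r2c1∈{4}] r2c1 is down to just 4, so r2c1=4.
Step 5. [r3c1∈{2}] only 2 remains possible at r3c1, so r3c1=2.
Step 6. [r2c2∈{1}] r2c2 has the single candidate 1 ⇒ r2c2=1.
Step 7. [r3c2∈{3}] nothing but 3 survives at r3c2. So r3c2=3.
Step 8. [r2c4∈{3}] r2c4's peers cover all but 3, so r2c4=3.
Step 9. [r4c4∈{2}] only 2 remains possible at r4c4, so r4c4=2.

Answer: 3 2 4 1 / 4 1 2 3 / 2 3 1 4 / 1 4 3 2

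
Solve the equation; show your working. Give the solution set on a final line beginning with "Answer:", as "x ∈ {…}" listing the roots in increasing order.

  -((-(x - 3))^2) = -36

Step 1. [-((-(x - 3))^2) = -36] LHS negated; negate both sides, so neg: (-(x - 3))^2 = 36.
Step 2. [(-(x - 3))^2 = 36] √ both sides: 36 ≥ 0 gives two branches. So sqrt: -(x - 3) = 6 or -6.
Step 3. [-(x - 3) = 6 or -6] LHS negated; negate both sides. So neg: x - 3 = -6 or 6.
Step 4. [x - 3 = -6 or 6] add 3: x sits inside (… - 3) ⇒ sub: x = -3 or 9.

Answer: x ∈ {-3, 9}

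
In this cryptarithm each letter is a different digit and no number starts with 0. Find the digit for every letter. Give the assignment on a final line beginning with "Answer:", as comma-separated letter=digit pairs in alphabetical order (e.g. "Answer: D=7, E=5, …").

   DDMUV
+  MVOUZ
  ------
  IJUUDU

Step 1. [col 1: V + Z ≡ U (mod 10)] several values work for V in column 1 (V + Z ≡ U (mod 10), carry-in 0); try V=5. So V=5.
Step 2. [col 1: V + Z ≡ U (mod 10)] column 1 (V + Z ≡ U (mod 10), carry-in 0) doesn't pin Z yet; pick Z=8 and continue. So Z=8.
Step 3. [I] the sum has 6 digits but both addends have 5; that extra leading digit I is the final carry, namely 1, so I=1.
Step 4. [col 1: V + Z ≡ U (mod 10)] from column 1 (V=5, Z=8, carry-in 0, digits 1,5,8 already taken and all letters distinct): U must equal 3. So U=3.
Step 5. [col 2: U + U ≡ D (mod 10)] from column 2 (U=3, carry-in 1, digits 1,3,5,8 already taken and all letters distinct): D must equal 7 ⇒ D=7.
Step 6. [col 3: M + O ≡ U (mod 10)] column 3 (M + O ≡ U (mod 10), carry-in 0) doesn't pin M yet; pick M=4 and continue. So M=4.
Step 7. [col 3: M + O ≡ U (mod 10)] column 3 reads M+O+carry(0)=U with M=4, U=3; with digits 1,3,4,5,7,8 already taken and all letters distinct, the only value for O is 9, so O=9.
Step 8. [col 5: D + M ≡ J (mod 10)] column 5 reads D+M+carry(1)=J with D=7, M=4; with digits 1,3,4,5,7,8,9 already taken and all letters distinct, the only value for J is 2. So J=2.

Answer: D=7, I=1, J=2, M=4, O=9, U=3, V=5, Z=8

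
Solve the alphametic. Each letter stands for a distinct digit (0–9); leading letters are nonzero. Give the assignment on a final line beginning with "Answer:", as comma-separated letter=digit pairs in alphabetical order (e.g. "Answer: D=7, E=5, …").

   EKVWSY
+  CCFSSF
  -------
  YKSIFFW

Step 1. [col 1: Y + F ≡ W (mod 10)] Y=1 is one option consistent with column 1 (Y + F ≡ W (mod 10), carry-in 0) — take it, so Y=1.
Step 2. [col 1: Y + F ≡ W (mod 10)] no forcing yet in column 1 (carry-in 0); F=6 is free and consistent — try it ⇒ F=6.
Step 3. [col 1: Y + F ≡ W (mod 10)] from column 1 (Y=1, F=6, carry-in 0, digits 1,6 already taken and all letters distinct): W must equal 7 ⇒ W=7.
Step 4. [col 2: S + S ≡ F (mod 10)] several values work for S in column 2 (S + S ≡ F (mod 10), carry-in 0); try S=8. So S=8.
Step 5. [col 4: V + F ≡ I (mod 10)] column 4 (V + F ≡ I (mod 10), carry-in 1) doesn't pin I yet; pick I=2 and continue. So I=2.
Step 6. [col 4: V + F ≡ I (mod 10)] column 4: given F=6, I=2, carry-in 1, and digits 1,2,6,7,8 already taken and all letters distinct, V+F≡I (mod 10) forces V=5, so V=5.
Step 7. [col 5: K + C ≡ S (mod 10)] C=4 is one option consistent with column 5 (K + C ≡ S (mod 10), carry-in 1) — take it. So C=4.
Step 8. [col 5: K + C ≡ S (mod 10)] column 5 reads K+C+carry(1)=S with C=4, S=8; with digits 1,2,4,5,6,7,8 already taken and all letters distinct, the only value for K is 3. So K=3.
Step 9. [col 6: E + C ≡ K (mod 10)] column 6: given C=4, K=3, carry-in 0, and digits 1,2,3,4,5,6,7,8 already taken and all letters distinct, E+C≡K (mod 10) forces E=9, so E=9.

Answer: C=4, E=9, F=6, I=2, K=3, S=8, V=5, W=7, Y=1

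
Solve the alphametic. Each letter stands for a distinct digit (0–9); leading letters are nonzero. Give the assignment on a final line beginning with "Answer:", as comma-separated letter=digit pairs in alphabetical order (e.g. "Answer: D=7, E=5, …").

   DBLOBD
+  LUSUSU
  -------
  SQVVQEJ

Step 1. [col 1: D + U ≡ J (mod 10)] column 1 (D + U ≡ J (mod 10), carry-in 0) doesn't pin U yet; pick U=8 and continue. So U=8.
Step 2. [S] the sum has 7 digits but both addends have 6; that extra leading digit S is the final carry, namely 1, so S=1.
Step 3. [col 1: D + U ≡ J (mod 10)] no forcing yet in column 1 (carry-in 0); D=6 is free and consistent — try it, so D=6.
Step 4. [col 1: D + U ≡ J (mod 10)] column 1: given D=6, U=8, carry-in 0, and digits 1,6,8 already taken and all letters distinct, D+U≡J (mod 10) forces J=4. So J=4.
Step 5. [col 2: B + S ≡ E (mod 10)] B=7 is one option consistent with column 2 (B + S ≡ E (mod 10), carry-in 1) — take it ⇒ B=7.
Step 6. [col 2: B + S ≡ E (mod 10)] in column 2 we have B+S≡E with carry-in 1; given B=7, S=1 and digits 1,4,6,7,8 already taken and all letters distinct, that pins E to 9 ⇒ E=9.
Step 7. [col 3: O + U ≡ Q (mod 10)] column 3 (O + U ≡ Q (mod 10), carry-in 0) doesn't pin O yet; pick O=2 and continue. So O=2.
Step 8. [col 3: O + U ≡ Q (mod 10)] from column 3 (O=2, U=8, carry-in 0, digits 1,2,4,6,7,8,9 already taken and all letters distinct): Q must equal 0. So Q=0.
Step 9. [col 4: L + S ≡ V (mod 10)] column 4 reads L+S+carry(1)=V with S=1; with digits 0,1,2,4,6,7,8,9 already taken and all letters distinct, the only value for L is 3 ⇒ L=3.
Step 10. [col 4: L + S ≡ V (mod 10)] in column 4 we have L+S≡V with carry-in 1; given L=3, S=1 and digits 0,1,2,3,4,6,7,8,9 already taken and all letters distinct, that pins V to 5. So V=5.

Answer: B=7, D=6, E=9, J=4, L=3, O=2, Q=0, S=1, U=8, V=5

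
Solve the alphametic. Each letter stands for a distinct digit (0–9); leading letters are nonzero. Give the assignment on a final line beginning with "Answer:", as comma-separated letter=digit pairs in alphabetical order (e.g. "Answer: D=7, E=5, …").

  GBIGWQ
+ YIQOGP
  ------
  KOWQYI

Step 1. [col 1: Q + P ≡ I (mod 10)] no forcing yet in column 1 (carry-in 0); P=6 is free and consistent — try it. So P=6.
Step 2. [col 1: Q + P ≡ I (mod 10)] no forcing yet in column 1 (carry-in 0); I=8 is free and consistent — try it, so I=8.
Step 3. [col 1: Q + P ≡ I (mod 10)] column 1: given P=6, I=8, carry-in 0, and digits 6,8 already taken and all letters distinct, Q+P≡I (mod 10) forces Q=2 ⇒ Q=2.
Step 4. [col 2: W + G ≡ Y (mod 10)] column 2 (W + G ≡ Y (mod 10), carry-in 0) doesn't pin Y yet; pick Y=4 and continue, so Y=4.
Step 5. [col 2: W + G ≡ Y (mod 10)] G=3 is one option consistent with column 2 (W + G ≡ Y (mod 10), carry-in 0) — take it ⇒ G=3.
Step 6. [col 2: W + G ≡ Y (mod 10)] from column 2 (G=3, Y=4, carry-in 0, digits 2,3,4,6,8 already taken and all letters distinct): W must equal 1 ⇒ W=1.
Step 7. [col 3: G + O ≡ Q (mod 10)] column 3 reads G+O+carry(0)=Q with G=3, Q=2; with digits 1,2,3,4,6,8 already taken and all letters distinct, the only value for O is 9. So O=9.
Step 8. [col 5: B + I ≡ O (mod 10)] column 5: given I=8, O=9, carry-in 1, and digits 1,2,3,4,6,8,9 already taken and all letters distinct, B+I≡O (mod 10) forces B=0. So B=0.
Step 9. [col 6: G + Y ≡ K (mod 10)] from column 6 (G=3, Y=4, carry-in 0, digits 0,1,2,3,4,6,8,9 already taken and all letters distinct): K must equal 7, so K=7.

Answer: B=0, G=3, I=8, K=7, O=9, P=6, Q=2, W=1, Y=4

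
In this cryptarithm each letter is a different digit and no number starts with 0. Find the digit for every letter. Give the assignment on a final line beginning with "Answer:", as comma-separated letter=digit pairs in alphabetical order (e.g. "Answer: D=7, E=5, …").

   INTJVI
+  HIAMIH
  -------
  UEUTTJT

Step 1. [U] the sum has 7 digits but both addends have 6; that extra leading digit U is the final carry, namely 1, so U=1.
Step 2. [col 1: I + H ≡ T (mod 10)] no forcing yet in column 1 (carry-in 0); T=2 is free and consistent — try it, so T=2.
Step 3. [col 1: I + H ≡ T (mod 10)] column 1 (I + H ≡ T (mod 10), carry-in 0) doesn't pin H yet; pick H=8 and continue. So H=8.
Step 4. [col 1: I + H ≡ T (mod 10)] column 1 reads I+H+carry(0)=T with H=8, T=2; with digits 1,2,8 already taken and all letters distinct, the only value for I is 4 ⇒ I=4.
Step 5. [col 2: V + I ≡ J (mod 10)] several values work for J in column 2 (V + I ≡ J (mod 10), carry-in 1); try J=5. So J=5.
Step 6. [col 2: V + I ≡ J (mod 10)] column 2: given I=4, J=5, carry-in 1, and digits 1,2,4,5,8 already taken and all letters distinct, V+I≡J (mod 10) forces V=0, so V=0.
Step 7. [col 3: J + M ≡ T (mod 10)] from column 3 (J=5, T=2, carry-in 0, digits 0,1,2,4,5,8 already taken and all letters distinct): M must equal 7. So M=7.
Step 8. [col 4: T + A ≡ T (mod 10)] column 4: given T=2, carry-in 1, and digits 0,1,2,4,5,7,8 already taken and all letters distinct, T+A≡T (mod 10) forces A=9, so A=9.
Step 9. [col 5: N + I ≡ U (mod 10)] column 5: given I=4, U=1, carry-in 1, and digits 0,1,2,4,5,7,8,9 already taken and all letters distinct, N+I≡U (mod 10) forces N=6, so N=6.
Step 10. [col 6: I + H ≡ E (mod 10)] column 6: given I=4, H=8, carry-in 1, and digits 0,1,2,4,5,6,7,8,9 already taken and all letters distinct, I+H≡E (mod 10) forces E=3 ⇒ E=3.

Answer: A=9, E=3, H=8, I=4, J=5, M=7, N=6, T=2, U=1, V=0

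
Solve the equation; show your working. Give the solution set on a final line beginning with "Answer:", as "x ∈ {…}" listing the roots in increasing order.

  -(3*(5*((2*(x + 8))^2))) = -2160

Step 1. [-(3*(5*((2*(x + 8))^2))) = -2160] LHS negated; negate both sides. So neg: 3*(5*((2*(x + 8))^2)) = 2160.
Step 2. [3*(5*((2*(x + 8))^2)) = 2160] 3·(inner) — divide through by 3. So div: 5*((2*(x + 8))^2) = 720.
Step 3. [5*((2*(x + 8))^2) = 720] LHS = 5·(…); ÷5 both sides, so div: (2*(x + 8))^2 = 144.
Step 4. [(2*(x + 8))^2 = 144] 144 ≥ 0, LHS is (·)² — take ±√ ⇒ sqrt: 2*(x + 8) = 12 or -12.
Step 5. [2*(x + 8) = 12 or -12] leading coefficient 2: divide by 2 ⇒ div: x + 8 = 6 or -6.
Step 6. [x + 8 = 6 or -6] 8 comes off first (subtract 8). So sub: x = -2 or -14.

Answer: x ∈ {-14, -2}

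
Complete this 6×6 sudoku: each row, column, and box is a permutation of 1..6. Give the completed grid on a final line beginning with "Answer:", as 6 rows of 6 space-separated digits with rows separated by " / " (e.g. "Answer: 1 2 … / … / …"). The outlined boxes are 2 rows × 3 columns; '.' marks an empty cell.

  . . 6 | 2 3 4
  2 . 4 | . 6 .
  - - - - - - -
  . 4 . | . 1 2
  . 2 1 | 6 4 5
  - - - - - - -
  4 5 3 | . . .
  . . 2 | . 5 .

Step 1. [r5c4∈{1}] only 1 remains possible at r5c4. So r5c4=1.
Step 2. [r3c1∈{3,5,6}] across row 3, 6 lands solely at r3c1, so r3c1=6.
Step 3. [r1c2∈{1}] r1c2 has the single candidate 1. So r1c2=1.
Step 4. [r6c6∈{3,6}] col 6 places 3 nowhere but r6c6, so r6c6=3.
Step 5. [r2c2∈{3}] only 3 remains possible at r2c2. So r2c2=3.
Step 6. [r1c1∈{5}] r1c1's peers cover all but 5 ⇒ r1c1=5.
Step 7. [r2c6∈{1}] r2c6's peers cover all but 1, so r2c6=1.
Step 8. [r6c4∈{4}] r6c4 is down to just 4. So r6c4=4.
Step 9. [r6c1∈{1}] r6c1 is down to just 1, so r6c1=1.
Step 10. [r5c5∈{2}] nothing but 2 survives at r5c5, so r5c5=2.
Step 11. [r3c4∈{3}] only 3 remains possible at r3c4, so r3c4=3.
Step 12. [r2c4∈{5}] r2c4 has the single candidate 5 ⇒ r2c4=5.
Step 13. [r4c1∈{3}] r4c1 has the single candidate 3 ⇒ r4c1=3.
Step 14. [r6c2∈{6}] nothing but 6 survives at r6c2 ⇒ r6c2=6.
Step 15. [r5c6∈{6}] nothing but 6 survives at r5c6, so r5c6=6.
Step 16. [r3c3∈{5}] r3c3 is down to just 5. So r3c3=5.

Answer: 5 1 6 2 3 4 / 2 3 4 5 6 1 / 6 4 5 3 1 2 / 3 2 1 6 4 5 / 4 5 3 1 2 6 / 1 6 2 4 5 3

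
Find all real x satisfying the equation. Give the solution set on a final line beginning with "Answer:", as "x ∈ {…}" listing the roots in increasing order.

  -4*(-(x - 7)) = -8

Step 1. [-4*(-(x - 7)) = -8] -4 out front; divide by -4 ⇒ div: -(x - 7) = 2.
Step 2. [-(x - 7) = 2] flip signs both sides ⇒ neg: x - 7 = -2.
Step 3. [x - 7 = -2] peel the -7: add 7 from each side ⇒ sub: x = 5.

Answer: x ∈ {5}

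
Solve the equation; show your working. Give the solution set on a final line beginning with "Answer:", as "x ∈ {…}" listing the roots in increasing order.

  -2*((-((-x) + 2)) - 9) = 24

Step 1. [-2*((-((-x) + 2)) - 9) = 24] divide by the outer -2. So div: (-((-x) + 2)) - 9 = -12.
Step 2. [(-((-x) + 2)) - 9 = -12] 9 comes off first (add 9), so sub: -((-x) + 2) = -3.
Step 3. [-((-x) + 2) = -3] LHS negated; negate both sides ⇒ neg: (-x) + 2 = 3.
Step 4. [(-x) + 2 = 3] 2 comes off first (subtract 2). So sub: -x = 1.
Step 5. [-x = 1] flip signs both sides, so neg: x = -1.

Answer: x ∈ {-1}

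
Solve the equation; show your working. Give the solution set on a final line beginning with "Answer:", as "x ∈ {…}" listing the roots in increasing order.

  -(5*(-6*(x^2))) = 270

Step 1. [-(5*(-6*(x^2))) = 270] LHS negated; negate both sides, so neg: 5*(-6*(x^2)) = -270.
Step 2. [5*(-6*(x^2)) = -270] LHS = 5·(…); ÷5 both sides ⇒ div: -6*(x^2) = -54.
Step 3. [-6*(x^2) = -54] leading coefficient -6: divide by -6 ⇒ div: x^2 = 9.
Step 4. [x^2 = 9] LHS squared, RHS 9 ≥ 0: apply √ (±) ⇒ sqrt: x = 3 or -3.

Answer: x ∈ {-3, 3}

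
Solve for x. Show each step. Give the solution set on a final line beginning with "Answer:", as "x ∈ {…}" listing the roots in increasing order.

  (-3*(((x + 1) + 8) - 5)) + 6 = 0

Step 1. [(-3*(((x + 1) + 8) - 5)) + 6 = 0] -3 | LHS and -3 | 0: pull -3 out ⇒ factor: (((x + 1) + 8) - 5) - 2 = 0.
Step 2. [(((x + 1) + 8) - 5) - 2 = 0] add 2: x sits inside (… - 2) ⇒ sub: ((x + 1) + 8) - 5 = 2.
Step 3. [((x + 1) + 8) - 5 = 2] peel the -5: add 5 from each side. So sub: (x + 1) + 8 = 7.
Step 4. [(x + 1) + 8 = 7] the outer +8 inverts by subtracting 8 ⇒ sub: x + 1 = -1.
Step 5. [x + 1 = -1] +1 is outermost — subtract 1 both sides, so sub: x = -2.

Answer: x ∈ {-2}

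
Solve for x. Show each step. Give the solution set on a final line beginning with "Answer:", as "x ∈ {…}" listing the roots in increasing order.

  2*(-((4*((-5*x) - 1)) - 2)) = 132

Step 1. [2*(-((4*((-5*x) - 1)) - 2)) = 132] 2 out front; divide by 2, so div: -((4*((-5*x) - 1)) - 2) = 66.
Step 2. [-((4*((-5*x) - 1)) - 2) = 66] LHS negated; negate both sides ⇒ neg: (4*((-5*x) - 1)) - 2 = -66.
Step 3. [(4*((-5*x) - 1)) - 2 = -66] 2 comes off first (add 2) ⇒ sub: 4*((-5*x) - 1) = -64.
Step 4. [4*((-5*x) - 1) = -64] leading coefficient 4: divide by 4, so div: (-5*x) - 1 = -16.
Step 5. [(-5*x) - 1 = -16] -1 is outermost — add 1 both sides. So sub: -5*x = -15.
Step 6. [-5*x = -15] LHS = -5·(…); ÷-5 both sides. So div: x = 3.

Answer: x ∈ {3}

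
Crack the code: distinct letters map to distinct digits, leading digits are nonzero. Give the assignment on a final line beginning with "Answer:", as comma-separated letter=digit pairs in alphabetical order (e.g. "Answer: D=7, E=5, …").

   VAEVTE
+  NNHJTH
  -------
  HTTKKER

Step 1. [col 1: E + H ≡ R (mod 10)] R=3 is one option consistent with column 1 (E + H ≡ R (mod 10), carry-in 0) — take it ⇒ R=3.
Step 2. [col 1: E + H ≡ R (mod 10)] no forcing yet in column 1 (carry-in 0); E=2 is free and consistent — try it ⇒ E=2.
Step 3. [col 1: E + H ≡ R (mod 10)] in column 1 we have E+H≡R with carry-in 0; given E=2, R=3 and digits 2,3 already taken and all letters distinct, that pins H to 1, so H=1.
Step 4. [col 2: T + T ≡ E (mod 10)] from column 2 (E=2, carry-in 0, digits 1,2,3 already taken and all letters distinct): T must equal 6 ⇒ T=6.
Step 5. [col 3: V + J ≡ K (mod 10)] no forcing yet in column 3 (carry-in 1); K=4 is free and consistent — try it, so K=4.
Step 6. [col 3: V + J ≡ K (mod 10)] V=8 is one option consistent with column 3 (V + J ≡ K (mod 10), carry-in 1) — take it. So V=8.
Step 7. [col 3: V + J ≡ K (mod 10)] column 3 reads V+J+carry(1)=K with V=8, K=4; with digits 1,2,3,4,6,8 already taken and all letters distinct, the only value for J is 5 ⇒ J=5.
Step 8. [col 5: A + N ≡ T (mod 10)] no forcing yet in column 5 (carry-in 0); N=7 is free and consistent — try it. So N=7.
Step 9. [col 5: A + N ≡ T (mod 10)] column 5 reads A+N+carry(0)=T with N=7, T=6; with digits 1,2,3,4,5,6,7,8 already taken and all letters distinct, the only value for A is 9 ⇒ A=9.

Answer: A=9, E=2, H=1, J=5, K=4, N=7, R=3, T=6, V=8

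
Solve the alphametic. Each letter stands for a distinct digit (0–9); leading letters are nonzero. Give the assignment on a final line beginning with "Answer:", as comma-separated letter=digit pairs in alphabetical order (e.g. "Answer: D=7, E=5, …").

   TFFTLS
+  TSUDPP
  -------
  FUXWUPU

Step 1. [F] the sum has 7 digits but both addends have 6; that extra leading digit F is the final carry, namely 1. So F=1.
Step 2. [col 1: S + P ≡ U (mod 10)] column 1 (S + P ≡ U (mod 10), carry-in 0) doesn't pin U yet; pick U=0 and continue, so U=0.
Step 3. [col 1: S + P ≡ U (mod 10)] no forcing yet in column 1 (carry-in 0); S=7 is free and consistent — try it ⇒ S=7.
Step 4. [col 1: S + P ≡ U (mod 10)] column 1: given S=7, U=0, carry-in 0, and digits 0,1,7 already taken and all letters distinct, S+P≡U (mod 10) forces P=3 ⇒ P=3.
Step 5. [col 2: L + P ≡ P (mod 10)] column 2: given P=3, carry-in 1, and digits 0,1,3,7 already taken and all letters distinct, L+P≡P (mod 10) forces L=9, so L=9.
Step 6. [col 3: T + D ≡ U (mod 10)] no forcing yet in column 3 (carry-in 1); D=4 is free and consistent — try it, so D=4.
Step 7. [col 3: T + D ≡ U (mod 10)] from column 3 (D=4, U=0, carry-in 1, digits 0,1,3,4,7,9 already taken and all letters distinct): T must equal 5. So T=5.
Step 8. [col 4: F + U ≡ W (mod 10)] column 4: given F=1, U=0, carry-in 1, and digits 0,1,3,4,5,7,9 already taken and all letters distinct, F+U≡W (mod 10) forces W=2 ⇒ W=2.
Step 9. [col 5: F + S ≡ X (mod 10)] in column 5 we have F+S≡X with carry-in 0; given F=1, S=7 and digits 0,1,2,3,4,5,7,9 already taken and all letters distinct, that pins X to 8, so X=8.

Answer: D=4, F=1, L=9, P=3, S=7, T=5, U=0, W=2, X=8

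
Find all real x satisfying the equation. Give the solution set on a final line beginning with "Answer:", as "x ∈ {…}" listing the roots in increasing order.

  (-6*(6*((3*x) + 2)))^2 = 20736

Step 1. [(-6*(6*((3*x) + 2)))^2 = 20736] LHS squared, RHS 20736 ≥ 0: apply √ (±) ⇒ sqrt: -6*(6*((3*x) + 2)) = 144 or -144.
Step 2. [-6*(6*((3*x) + 2)) = 144 or -144] leading coefficient -6: divide by -6. So div: 6*((3*x) + 2) = -24 or 24.
Step 3. [6*((3*x) + 2) = -24 or 24] 6 out front; divide by 6 ⇒ div: (3*x) + 2 = -4 or 4.
Step 4. [(3*x) + 2 = -4 or 4] peel the +2: subtract 2 from each side ⇒ sub: 3*x = -6 or 2.
Step 5. [3*x = -6 or 2] leading coefficient 3: divide by 3 ⇒ div: x = -2 or 2/3.

Answer: x ∈ {-2, 2/3}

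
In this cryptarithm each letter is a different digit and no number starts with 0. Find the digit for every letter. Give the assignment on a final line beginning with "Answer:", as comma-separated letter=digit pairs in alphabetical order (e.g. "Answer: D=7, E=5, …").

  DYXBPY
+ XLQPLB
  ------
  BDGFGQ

Step 1. [col 1: Y + B ≡ Q (mod 10)] column 1 (Y + B ≡ Q (mod 10), carry-in 0) doesn't pin Q yet; pick Q=5 and continue ⇒ Q=5.
Step 2. [col 1: Y + B ≡ Q (mod 10)] no forcing yet in column 1 (carry-in 0); B=9 is free and consistent — try it. So B=9.
Step 3. [col 1: Y + B ≡ Q (mod 10)] from column 1 (B=9, Q=5, carry-in 0, digits 5,9 already taken and all letters distinct): Y must equal 6. So Y=6.
Step 4. [col 2: P + L ≡ G (mod 10)] several values work for L in column 2 (P + L ≡ G (mod 10), carry-in 1); try L=2 ⇒ L=2.
Step 5. [col 2: P + L ≡ G (mod 10)] P=4 is one option consistent with column 2 (P + L ≡ G (mod 10), carry-in 1) — take it, so P=4.
Step 6. [col 2: P + L ≡ G (mod 10)] column 2: given P=4, L=2, carry-in 1, and digits 2,4,5,6,9 already taken and all letters distinct, P+L≡G (mod 10) forces G=7. So G=7.
Step 7. [col 3: B + P ≡ F (mod 10)] column 3 reads B+P+carry(0)=F with B=9, P=4; with digits 2,4,5,6,7,9 already taken and all letters distinct, the only value for F is 3 ⇒ F=3.
Step 8. [col 4: X + Q ≡ G (mod 10)] column 4: given Q=5, G=7, carry-in 1, and digits 2,3,4,5,6,7,9 already taken and all letters distinct, X+Q≡G (mod 10) forces X=1. So X=1.
Step 9. [col 5: Y + L ≡ D (mod 10)] in column 5 we have Y+L≡D with carry-in 0; given Y=6, L=2 and digits 1,2,3,4,5,6,7,9 already taken and all letters distinct, that pins D to 8 ⇒ D=8.

Answer: B=9, D=8, F=3, G=7, L=2, P=4, Q=5, X=1, Y=6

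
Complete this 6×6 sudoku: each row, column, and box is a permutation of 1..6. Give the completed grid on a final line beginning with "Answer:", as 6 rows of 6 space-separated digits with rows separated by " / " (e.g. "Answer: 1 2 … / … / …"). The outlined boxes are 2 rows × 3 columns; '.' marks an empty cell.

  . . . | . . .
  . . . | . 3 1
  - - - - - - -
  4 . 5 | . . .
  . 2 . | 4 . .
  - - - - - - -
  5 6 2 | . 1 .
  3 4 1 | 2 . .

Step 1. [r1c5∈{2,4,5,6}] across col 5, 4 lands solely at r1c5, so r1c5=4.
Step 2. [r1c6∈{2,5,6}] box 2 places 2 nowhere but r1c6. So r1c6=2.
Step 3. [r4c1∈{1,6}] 1 has one home in row 4: r4c1. So r4c1=1.
Step 4. [r4c3∈{3,6}] box 3 places 6 nowhere but r4c3 ⇒ r4c3=6.
Step 5. [r4c6∈{3,5}] across row 4, 3 lands solely at r4c6 ⇒ r4c6=3.
Step 6. [r3c6∈{6}] r3c6 is down to just 6 ⇒ r3c6=6.
Step 7. [r2c2∈{5}] r2c2's peers cover all but 5 ⇒ r2c2=5.
Step 8. [r2c4∈{6}] r2c4 has the single candidate 6 ⇒ r2c4=6.
Step 9. [r4c5∈{5}] r4c5's peers cover all but 5. So r4c5=5.
Step 10. [r1c2∈{1,3}] row 1 places 1 nowhere but r1c2, so r1c2=1.
Step 11. [r5c6∈{4}] only 4 remains possible at r5c6. So r5c6=4.
Step 12. [r3c4∈{1}] nothing but 1 survives at r3c4, so r3c4=1.
Step 13. [r3c2∈{3}] only 3 remains possible at r3c2 ⇒ r3c2=3.
Step 14. [r2c3∈{4}] nothing but 4 survives at r2c3 ⇒ r2c3=4.
Step 15. [r6c6∈{5}] r6c6 is down to just 5. So r6c6=5.
Step 16. [r1c3∈{3}] r1c3 is down to just 3 ⇒ r1c3=3.
Step 17. [r5c4∈{3}] only 3 remains possible at r5c4, so r5c4=3.
Step 18. [r6c5∈{6}] r6c5's peers cover all but 6 ⇒ r6c5=6.
Step 19. [r3c5∈{2}] nothing but 2 survives at r3c5. So r3c5=2.
Step 20. [r2c1∈{2}] only 2 remains possible at r2c1 ⇒ r2c1=2.
Step 21. [r1c4∈{5}] r1c4 is down to just 5 ⇒ r1c4=5.
Step 22. [r1c1∈{6}] r1c1 is down to just 6 ⇒ r1c1=6.

Answer: 6 1 3 5 4 2 / 2 5 4 6 3 1 / 4 3 5 1 2 6 / 1 2 6 4 5 3 / 5 6 2 3 1 4 / 3 4 1 2 6 5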